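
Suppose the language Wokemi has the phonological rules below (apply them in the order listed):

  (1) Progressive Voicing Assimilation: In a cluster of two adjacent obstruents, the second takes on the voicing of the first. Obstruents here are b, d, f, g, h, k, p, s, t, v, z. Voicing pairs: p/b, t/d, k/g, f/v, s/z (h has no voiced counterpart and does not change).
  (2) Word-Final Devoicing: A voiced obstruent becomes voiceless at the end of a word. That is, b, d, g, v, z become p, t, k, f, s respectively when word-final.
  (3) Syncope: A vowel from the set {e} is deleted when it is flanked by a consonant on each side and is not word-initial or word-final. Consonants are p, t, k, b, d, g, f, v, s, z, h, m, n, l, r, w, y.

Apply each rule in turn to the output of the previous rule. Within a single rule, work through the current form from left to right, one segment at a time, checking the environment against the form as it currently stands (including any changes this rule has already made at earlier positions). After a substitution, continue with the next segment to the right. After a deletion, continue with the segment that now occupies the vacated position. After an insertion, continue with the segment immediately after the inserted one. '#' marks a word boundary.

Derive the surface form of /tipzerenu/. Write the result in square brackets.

[tipsrnu]

(1) Progressive Voicing Assimilation: [tipzerenu] → [tipserenu]
(2) Word-Final Devoicing: no change — [tipserenu]
(3) Syncope: [tipserenu] → [tipsrnu]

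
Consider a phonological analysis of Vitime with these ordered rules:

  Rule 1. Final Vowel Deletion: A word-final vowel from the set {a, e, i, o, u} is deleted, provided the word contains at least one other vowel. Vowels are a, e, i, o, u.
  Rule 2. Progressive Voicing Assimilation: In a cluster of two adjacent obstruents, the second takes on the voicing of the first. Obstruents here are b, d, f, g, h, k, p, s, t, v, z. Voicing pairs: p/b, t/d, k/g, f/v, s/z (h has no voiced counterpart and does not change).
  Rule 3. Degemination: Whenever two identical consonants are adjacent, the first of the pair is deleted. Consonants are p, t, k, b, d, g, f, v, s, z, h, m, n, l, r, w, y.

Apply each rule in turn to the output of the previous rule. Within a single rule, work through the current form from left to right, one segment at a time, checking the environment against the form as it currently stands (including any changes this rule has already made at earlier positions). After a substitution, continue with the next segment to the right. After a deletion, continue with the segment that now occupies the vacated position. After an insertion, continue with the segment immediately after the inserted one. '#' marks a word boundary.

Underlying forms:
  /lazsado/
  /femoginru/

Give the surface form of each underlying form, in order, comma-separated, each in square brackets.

/lazsado/:
  Rule 1 Final Vowel Deletion: [lazsado] → [lazsad]
  Rule 2 Progressive Voicing Assimilation: [lazsad] → [lazzad]
  Rule 3 Degemination: [lazzad] → [lazad]
/femoginru/:
  Rule 1 Final Vowel Deletion: [femoginru] → [femoginr]
  Rule 2 Progressive Voicing Assimilation: no change — [femoginr]
  Rule 3 Degemination: no change — [femoginr]

[lazad], [femoginr]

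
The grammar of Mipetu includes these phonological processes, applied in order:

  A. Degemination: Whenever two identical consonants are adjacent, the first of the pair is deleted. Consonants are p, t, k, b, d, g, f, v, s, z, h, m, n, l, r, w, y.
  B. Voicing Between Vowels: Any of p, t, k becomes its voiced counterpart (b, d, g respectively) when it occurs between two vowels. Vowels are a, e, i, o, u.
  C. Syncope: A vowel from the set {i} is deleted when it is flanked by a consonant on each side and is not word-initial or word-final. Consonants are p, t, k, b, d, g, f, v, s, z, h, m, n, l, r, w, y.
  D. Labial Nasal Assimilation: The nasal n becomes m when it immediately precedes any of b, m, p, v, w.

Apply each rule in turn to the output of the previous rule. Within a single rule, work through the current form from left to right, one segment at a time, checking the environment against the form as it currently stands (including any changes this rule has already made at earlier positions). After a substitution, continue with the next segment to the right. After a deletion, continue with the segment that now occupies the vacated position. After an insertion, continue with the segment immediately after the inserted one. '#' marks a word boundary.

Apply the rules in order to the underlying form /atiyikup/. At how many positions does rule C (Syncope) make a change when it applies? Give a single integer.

2

A Degemination: no change — [atiyikup]
B Voicing Between Vowels: [atiyikup] → [adiyigup]
C Syncope: [adiyigup] → [adygup]
D Labial Nasal Assimilation: no change — [adygup]
Rule C changed 2 position(s).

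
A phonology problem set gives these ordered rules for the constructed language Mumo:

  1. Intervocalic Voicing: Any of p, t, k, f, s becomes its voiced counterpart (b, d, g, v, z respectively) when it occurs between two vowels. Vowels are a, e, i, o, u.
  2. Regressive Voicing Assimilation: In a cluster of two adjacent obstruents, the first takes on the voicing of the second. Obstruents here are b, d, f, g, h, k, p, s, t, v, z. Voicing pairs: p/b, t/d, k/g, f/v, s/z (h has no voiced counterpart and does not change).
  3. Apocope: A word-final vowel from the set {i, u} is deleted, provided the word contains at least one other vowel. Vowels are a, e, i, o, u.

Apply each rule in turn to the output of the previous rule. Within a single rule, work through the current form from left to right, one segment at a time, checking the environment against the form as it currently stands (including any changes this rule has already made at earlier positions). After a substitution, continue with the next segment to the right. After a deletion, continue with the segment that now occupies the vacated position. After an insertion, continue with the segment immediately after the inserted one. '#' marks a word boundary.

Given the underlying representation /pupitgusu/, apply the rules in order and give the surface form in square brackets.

1 Intervocalic Voicing: [pupitgusu] → [pubitguzu]
2 Regressive Voicing Assimilation: [pubitguzu] → [pubidguzu]
3 Apocope: [pubidguzu] → [pubidguz]

[pubidguz]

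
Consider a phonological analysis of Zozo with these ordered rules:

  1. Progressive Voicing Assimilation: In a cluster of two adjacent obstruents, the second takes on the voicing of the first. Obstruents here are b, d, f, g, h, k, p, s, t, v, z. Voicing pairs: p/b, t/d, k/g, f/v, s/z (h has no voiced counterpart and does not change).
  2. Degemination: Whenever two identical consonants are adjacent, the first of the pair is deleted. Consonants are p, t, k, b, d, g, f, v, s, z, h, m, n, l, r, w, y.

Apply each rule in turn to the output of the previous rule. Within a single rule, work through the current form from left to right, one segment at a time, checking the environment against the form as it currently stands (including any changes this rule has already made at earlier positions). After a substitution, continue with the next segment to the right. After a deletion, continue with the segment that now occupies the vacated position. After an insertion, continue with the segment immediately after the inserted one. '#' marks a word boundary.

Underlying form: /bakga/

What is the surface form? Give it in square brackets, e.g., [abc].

1 Progressive Voicing Assimilation: [bakga] → [bakka]
2 Degemination: [bakka] → [baka]

[baka]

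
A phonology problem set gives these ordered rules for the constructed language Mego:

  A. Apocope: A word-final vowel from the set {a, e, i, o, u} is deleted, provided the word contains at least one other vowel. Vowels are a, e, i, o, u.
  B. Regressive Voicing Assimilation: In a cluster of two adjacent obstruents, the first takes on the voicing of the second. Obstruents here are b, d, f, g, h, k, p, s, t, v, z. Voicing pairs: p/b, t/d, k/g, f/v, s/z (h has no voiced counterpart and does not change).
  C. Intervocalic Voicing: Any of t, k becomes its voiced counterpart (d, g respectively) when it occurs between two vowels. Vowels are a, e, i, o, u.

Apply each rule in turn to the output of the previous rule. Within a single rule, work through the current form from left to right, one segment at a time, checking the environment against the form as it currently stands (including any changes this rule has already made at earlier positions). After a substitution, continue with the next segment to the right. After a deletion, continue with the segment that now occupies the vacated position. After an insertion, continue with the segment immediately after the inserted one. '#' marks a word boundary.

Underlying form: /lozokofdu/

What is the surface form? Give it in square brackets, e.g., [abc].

A Apocope: [lozokofdu] → [lozokofd]
B Regressive Voicing Assimilation: [lozokofd] → [lozokovd]
C Intervocalic Voicing: [lozokovd] → [lozogovd]

[lozogovd]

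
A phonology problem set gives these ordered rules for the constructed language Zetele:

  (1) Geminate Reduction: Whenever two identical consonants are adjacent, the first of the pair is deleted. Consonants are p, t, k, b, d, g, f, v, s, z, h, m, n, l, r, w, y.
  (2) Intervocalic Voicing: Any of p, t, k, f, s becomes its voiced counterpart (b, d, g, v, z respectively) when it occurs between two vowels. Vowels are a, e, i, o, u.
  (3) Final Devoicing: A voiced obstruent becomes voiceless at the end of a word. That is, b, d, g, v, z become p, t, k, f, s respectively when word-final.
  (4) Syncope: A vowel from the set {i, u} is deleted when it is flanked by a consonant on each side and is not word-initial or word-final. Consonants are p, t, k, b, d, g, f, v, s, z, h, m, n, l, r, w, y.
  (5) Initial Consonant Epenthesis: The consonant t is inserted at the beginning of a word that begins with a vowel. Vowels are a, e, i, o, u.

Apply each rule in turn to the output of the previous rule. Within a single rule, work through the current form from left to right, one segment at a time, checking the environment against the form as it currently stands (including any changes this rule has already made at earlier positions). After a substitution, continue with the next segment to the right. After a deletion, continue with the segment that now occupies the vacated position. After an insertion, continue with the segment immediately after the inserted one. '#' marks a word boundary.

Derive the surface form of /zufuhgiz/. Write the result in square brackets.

[zvhgs]

(1) Geminate Reduction: no change — [zufuhgiz]
(2) Intervocalic Voicing: [zufuhgiz] → [zuvuhgiz]
(3) Final Devoicing: [zuvuhgiz] → [zuvuhgis]
(4) Syncope: [zuvuhgis] → [zvhgs]
(5) Initial Consonant Epenthesis: no change — [zvhgs]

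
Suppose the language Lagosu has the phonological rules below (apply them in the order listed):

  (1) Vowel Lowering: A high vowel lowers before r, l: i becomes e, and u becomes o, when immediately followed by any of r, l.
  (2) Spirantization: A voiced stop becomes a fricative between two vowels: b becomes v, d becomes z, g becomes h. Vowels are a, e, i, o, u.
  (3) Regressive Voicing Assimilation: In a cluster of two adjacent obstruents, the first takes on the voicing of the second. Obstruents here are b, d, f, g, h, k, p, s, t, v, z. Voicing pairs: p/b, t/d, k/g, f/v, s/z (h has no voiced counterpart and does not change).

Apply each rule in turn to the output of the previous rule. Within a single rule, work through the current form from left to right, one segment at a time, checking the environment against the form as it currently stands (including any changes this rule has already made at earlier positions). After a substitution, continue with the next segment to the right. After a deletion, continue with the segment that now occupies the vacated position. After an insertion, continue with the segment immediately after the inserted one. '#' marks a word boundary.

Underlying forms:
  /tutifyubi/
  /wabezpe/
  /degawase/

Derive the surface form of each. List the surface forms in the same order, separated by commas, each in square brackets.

/tutifyubi/:
  (1) Vowel Lowering: no change — [tutifyubi]
  (2) Spirantization: [tutifyubi] → [tutifyuvi]
  (3) Regressive Voicing Assimilation: no change — [tutifyuvi]
/wabezpe/:
  (1) Vowel Lowering: no change — [wabezpe]
  (2) Spirantization: [wabezpe] → [wavezpe]
  (3) Regressive Voicing Assimilation: [wavezpe] → [wavespe]
/degawase/:
  (1) Vowel Lowering: no change — [degawase]
  (2) Spirantization: [degawase] → [dehawase]
  (3) Regressive Voicing Assimilation: no change — [dehawase]

[tutifyuvi], [wavespe], [dehawase]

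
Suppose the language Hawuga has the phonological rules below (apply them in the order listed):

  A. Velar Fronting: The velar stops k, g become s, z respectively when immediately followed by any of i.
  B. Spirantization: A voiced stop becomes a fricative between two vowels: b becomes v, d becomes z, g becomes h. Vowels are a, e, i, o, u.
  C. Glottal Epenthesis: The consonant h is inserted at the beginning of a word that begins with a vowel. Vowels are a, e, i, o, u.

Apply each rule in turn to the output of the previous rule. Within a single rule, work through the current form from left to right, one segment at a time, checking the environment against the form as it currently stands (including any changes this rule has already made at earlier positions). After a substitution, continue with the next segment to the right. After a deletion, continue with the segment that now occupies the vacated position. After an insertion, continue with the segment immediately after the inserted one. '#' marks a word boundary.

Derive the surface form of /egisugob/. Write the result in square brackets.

A Velar Fronting: [egisugob] → [ezisugob]
B Spirantization: [ezisugob] → [ezisuhob]
C Glottal Epenthesis: [ezisuhob] → [hezisuhob]

[hezisuhob]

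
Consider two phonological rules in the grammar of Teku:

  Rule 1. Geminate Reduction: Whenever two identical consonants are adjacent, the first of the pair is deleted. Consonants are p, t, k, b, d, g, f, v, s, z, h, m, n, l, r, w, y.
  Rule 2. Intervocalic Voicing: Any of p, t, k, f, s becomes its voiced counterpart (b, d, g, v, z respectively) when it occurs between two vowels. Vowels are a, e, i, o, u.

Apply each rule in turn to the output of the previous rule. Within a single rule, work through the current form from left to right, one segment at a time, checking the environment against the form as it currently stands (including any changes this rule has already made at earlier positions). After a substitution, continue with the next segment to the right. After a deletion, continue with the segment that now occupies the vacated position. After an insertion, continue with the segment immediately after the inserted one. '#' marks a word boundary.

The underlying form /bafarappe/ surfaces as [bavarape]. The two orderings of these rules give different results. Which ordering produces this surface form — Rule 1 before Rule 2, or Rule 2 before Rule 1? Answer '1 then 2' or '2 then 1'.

Order 1 then 2:
  1 Geminate Reduction: [bafarappe] → [bafarape]
  2 Intervocalic Voicing: [bafarape] → [bavarabe]
  result: [bavarabe]
Order 2 then 1:
  2 Intervocalic Voicing: [bafarappe] → [bavarappe]
  1 Geminate Reduction: [bavarappe] → [bavarape]
  result: [bavarape]

2 then 1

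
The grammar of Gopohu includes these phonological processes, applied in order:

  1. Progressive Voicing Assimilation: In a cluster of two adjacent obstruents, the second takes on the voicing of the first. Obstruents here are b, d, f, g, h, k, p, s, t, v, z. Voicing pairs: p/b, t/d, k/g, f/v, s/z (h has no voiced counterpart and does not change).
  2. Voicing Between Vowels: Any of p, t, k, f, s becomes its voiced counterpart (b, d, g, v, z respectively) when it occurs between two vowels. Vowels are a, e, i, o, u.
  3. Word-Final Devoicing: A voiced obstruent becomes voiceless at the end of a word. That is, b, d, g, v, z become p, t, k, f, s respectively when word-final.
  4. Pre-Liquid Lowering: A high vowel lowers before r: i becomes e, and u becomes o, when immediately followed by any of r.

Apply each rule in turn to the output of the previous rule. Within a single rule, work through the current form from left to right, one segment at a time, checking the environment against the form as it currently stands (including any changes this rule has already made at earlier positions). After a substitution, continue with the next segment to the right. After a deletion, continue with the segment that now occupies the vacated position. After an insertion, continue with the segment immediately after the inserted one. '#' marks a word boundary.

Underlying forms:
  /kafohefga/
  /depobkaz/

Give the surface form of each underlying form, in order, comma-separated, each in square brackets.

/kafohefga/:
  1 Progressive Voicing Assimilation: [kafohefga] → [kafohefka]
  2 Voicing Between Vowels: [kafohefka] → [kavohefka]
  3 Word-Final Devoicing: no change — [kavohefka]
  4 Pre-Liquid Lowering: no change — [kavohefka]
/depobkaz/:
  1 Progressive Voicing Assimilation: [depobkaz] → [depobgaz]
  2 Voicing Between Vowels: [depobgaz] → [debobgaz]
  3 Word-Final Devoicing: [debobgaz] → [debobgas]
  4 Pre-Liquid Lowering: no change — [debobgas]

[kavohefka], [debobgas]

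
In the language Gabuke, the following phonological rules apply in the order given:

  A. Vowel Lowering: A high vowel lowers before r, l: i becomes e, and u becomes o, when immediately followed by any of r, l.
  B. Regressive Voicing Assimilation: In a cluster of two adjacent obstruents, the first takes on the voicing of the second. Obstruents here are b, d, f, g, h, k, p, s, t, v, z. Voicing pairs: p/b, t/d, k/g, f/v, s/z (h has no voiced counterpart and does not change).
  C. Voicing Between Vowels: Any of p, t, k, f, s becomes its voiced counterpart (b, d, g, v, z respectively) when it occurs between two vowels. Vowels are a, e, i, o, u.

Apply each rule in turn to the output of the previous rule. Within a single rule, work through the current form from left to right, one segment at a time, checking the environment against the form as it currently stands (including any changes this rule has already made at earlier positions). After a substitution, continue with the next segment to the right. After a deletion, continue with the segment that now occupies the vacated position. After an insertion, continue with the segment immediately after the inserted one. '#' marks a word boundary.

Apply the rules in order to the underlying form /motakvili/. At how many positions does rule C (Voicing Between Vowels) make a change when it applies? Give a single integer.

A Vowel Lowering: [motakvili] → [motakveli]
B Regressive Voicing Assimilation: [motakveli] → [motagveli]
C Voicing Between Vowels: [motagveli] → [modagveli]
Rule C changed 1 position(s).

1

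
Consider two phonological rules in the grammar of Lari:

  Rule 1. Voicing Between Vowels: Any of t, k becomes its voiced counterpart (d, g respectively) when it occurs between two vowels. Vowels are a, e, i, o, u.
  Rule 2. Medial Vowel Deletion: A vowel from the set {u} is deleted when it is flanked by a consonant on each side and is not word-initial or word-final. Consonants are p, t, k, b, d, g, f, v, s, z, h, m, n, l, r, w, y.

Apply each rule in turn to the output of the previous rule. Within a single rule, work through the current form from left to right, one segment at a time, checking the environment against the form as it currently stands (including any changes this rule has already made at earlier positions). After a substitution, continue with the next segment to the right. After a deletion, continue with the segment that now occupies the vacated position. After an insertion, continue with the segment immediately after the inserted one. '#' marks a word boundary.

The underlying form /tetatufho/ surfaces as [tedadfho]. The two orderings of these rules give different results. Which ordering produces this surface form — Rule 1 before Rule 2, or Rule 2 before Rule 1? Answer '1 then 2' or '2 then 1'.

1 then 2

Order 1 then 2:
  1 Voicing Between Vowels: [tetatufho] → [tedadufho]
  2 Medial Vowel Deletion: [tedadufho] → [tedadfho]
  result: [tedadfho]
Order 2 then 1:
  2 Medial Vowel Deletion: [tetatufho] → [tetatfho]
  1 Voicing Between Vowels: [tetatfho] → [tedatfho]
  result: [tedatfho]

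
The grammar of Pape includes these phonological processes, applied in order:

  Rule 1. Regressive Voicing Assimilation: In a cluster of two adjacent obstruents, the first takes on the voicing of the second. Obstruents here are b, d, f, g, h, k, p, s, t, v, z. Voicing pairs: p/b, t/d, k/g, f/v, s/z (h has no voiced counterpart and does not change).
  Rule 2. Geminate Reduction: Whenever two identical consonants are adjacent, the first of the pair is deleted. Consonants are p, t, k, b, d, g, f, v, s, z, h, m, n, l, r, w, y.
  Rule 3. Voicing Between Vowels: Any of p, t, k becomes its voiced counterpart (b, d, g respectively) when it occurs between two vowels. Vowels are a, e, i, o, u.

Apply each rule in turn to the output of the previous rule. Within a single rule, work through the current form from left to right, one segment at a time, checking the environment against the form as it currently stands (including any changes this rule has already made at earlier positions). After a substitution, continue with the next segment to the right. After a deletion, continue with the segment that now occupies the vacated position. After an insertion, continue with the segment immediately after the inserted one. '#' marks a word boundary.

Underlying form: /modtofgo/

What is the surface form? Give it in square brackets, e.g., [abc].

[modovgo]

Rule 1 Regressive Voicing Assimilation: [modtofgo] → [mottovgo]
Rule 2 Geminate Reduction: [mottovgo] → [motovgo]
Rule 3 Voicing Between Vowels: [motovgo] → [modovgo]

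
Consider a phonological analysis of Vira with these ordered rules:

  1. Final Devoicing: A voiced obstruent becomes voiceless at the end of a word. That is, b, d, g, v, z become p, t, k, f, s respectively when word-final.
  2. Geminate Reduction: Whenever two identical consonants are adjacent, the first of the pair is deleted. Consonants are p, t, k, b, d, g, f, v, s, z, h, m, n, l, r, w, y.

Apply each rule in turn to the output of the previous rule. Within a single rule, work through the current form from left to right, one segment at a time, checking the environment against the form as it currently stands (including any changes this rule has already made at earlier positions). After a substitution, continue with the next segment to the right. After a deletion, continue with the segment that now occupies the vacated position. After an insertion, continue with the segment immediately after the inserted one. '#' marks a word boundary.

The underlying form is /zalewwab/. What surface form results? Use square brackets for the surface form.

1 Final Devoicing: [zalewwab] → [zalewwap]
2 Geminate Reduction: [zalewwap] → [zalewap]

[zalewap]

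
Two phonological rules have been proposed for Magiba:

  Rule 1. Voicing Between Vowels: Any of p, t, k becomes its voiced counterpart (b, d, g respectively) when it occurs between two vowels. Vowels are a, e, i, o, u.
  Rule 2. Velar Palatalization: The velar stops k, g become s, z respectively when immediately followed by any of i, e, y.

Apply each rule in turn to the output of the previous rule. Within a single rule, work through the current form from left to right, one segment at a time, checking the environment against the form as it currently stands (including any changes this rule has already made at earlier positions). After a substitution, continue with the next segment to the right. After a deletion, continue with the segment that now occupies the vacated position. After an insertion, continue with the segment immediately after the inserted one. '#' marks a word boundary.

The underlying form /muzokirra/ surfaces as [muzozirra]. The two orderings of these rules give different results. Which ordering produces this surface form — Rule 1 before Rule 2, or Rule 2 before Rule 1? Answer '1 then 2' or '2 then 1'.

Order 1 then 2:
  1 Voicing Between Vowels: [muzokirra] → [muzogirra]
  2 Velar Palatalization: [muzogirra] → [muzozirra]
  result: [muzozirra]
Order 2 then 1:
  2 Velar Palatalization: [muzokirra] → [muzosirra]
  1 Voicing Between Vowels: no change — [muzosirra]
  result: [muzosirra]

1 then 2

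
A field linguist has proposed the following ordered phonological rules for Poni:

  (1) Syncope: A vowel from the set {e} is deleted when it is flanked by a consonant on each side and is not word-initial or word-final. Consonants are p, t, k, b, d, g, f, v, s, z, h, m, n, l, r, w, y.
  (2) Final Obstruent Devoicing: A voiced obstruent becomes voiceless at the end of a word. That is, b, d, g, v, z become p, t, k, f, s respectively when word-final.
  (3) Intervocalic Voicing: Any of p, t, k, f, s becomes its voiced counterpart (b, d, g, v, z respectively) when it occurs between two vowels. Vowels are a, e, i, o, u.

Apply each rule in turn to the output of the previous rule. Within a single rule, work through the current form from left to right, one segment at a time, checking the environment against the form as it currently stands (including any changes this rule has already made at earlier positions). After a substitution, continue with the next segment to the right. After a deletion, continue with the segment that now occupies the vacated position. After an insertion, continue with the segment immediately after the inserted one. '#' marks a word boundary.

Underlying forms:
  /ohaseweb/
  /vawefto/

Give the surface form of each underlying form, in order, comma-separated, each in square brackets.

/ohaseweb/:
  (1) Syncope: [ohaseweb] → [ohaswb]
  (2) Final Obstruent Devoicing: [ohaswb] → [ohaswp]
  (3) Intervocalic Voicing: no change — [ohaswp]
/vawefto/:
  (1) Syncope: [vawefto] → [vawfto]
  (2) Final Obstruent Devoicing: no change — [vawfto]
  (3) Intervocalic Voicing: no change — [vawfto]

[ohaswp], [vawfto]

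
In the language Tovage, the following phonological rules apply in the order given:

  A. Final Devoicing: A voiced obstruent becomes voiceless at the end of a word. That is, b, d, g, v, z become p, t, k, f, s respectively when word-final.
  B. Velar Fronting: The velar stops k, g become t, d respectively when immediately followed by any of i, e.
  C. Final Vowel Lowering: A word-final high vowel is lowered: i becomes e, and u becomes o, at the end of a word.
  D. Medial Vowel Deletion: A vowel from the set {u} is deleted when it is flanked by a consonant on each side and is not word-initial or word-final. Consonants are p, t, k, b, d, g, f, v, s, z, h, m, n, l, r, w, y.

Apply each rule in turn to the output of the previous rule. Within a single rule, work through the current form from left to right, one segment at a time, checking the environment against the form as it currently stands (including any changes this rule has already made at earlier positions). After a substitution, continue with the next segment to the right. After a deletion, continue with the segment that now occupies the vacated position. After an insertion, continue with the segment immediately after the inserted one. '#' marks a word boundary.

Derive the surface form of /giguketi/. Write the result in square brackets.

[digtete]

A Final Devoicing: no change — [giguketi]
B Velar Fronting: [giguketi] → [diguteti]
C Final Vowel Lowering: [diguteti] → [digutete]
D Medial Vowel Deletion: [digutete] → [digtete]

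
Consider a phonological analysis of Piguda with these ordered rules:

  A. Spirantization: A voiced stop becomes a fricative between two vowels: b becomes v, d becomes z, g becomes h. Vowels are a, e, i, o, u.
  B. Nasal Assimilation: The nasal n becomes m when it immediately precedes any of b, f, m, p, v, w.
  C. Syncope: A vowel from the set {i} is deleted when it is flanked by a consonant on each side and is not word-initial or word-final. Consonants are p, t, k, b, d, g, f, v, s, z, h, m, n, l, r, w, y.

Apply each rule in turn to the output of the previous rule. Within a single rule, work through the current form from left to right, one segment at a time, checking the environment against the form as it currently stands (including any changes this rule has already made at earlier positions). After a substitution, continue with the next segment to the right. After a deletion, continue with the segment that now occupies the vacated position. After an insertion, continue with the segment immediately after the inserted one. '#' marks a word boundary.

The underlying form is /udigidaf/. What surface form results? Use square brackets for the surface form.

[uzhzaf]

A Spirantization: [udigidaf] → [uzihizaf]
B Nasal Assimilation: no change — [uzihizaf]
C Syncope: [uzihizaf] → [uzhzaf]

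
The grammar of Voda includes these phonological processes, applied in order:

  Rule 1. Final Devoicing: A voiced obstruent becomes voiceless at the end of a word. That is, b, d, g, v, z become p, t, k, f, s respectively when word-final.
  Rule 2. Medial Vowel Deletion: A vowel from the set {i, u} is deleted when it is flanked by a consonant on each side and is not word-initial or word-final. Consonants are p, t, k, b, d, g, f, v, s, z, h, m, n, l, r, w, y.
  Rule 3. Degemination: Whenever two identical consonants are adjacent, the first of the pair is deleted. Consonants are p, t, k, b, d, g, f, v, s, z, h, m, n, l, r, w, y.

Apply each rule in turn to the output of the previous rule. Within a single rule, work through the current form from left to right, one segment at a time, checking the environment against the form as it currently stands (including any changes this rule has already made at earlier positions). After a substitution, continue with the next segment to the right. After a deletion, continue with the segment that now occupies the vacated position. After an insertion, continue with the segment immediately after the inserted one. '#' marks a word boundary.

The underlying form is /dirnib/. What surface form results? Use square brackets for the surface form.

Rule 1 Final Devoicing: [dirnib] → [dirnip]
Rule 2 Medial Vowel Deletion: [dirnip] → [drnp]
Rule 3 Degemination: no change — [drnp]

[drnp]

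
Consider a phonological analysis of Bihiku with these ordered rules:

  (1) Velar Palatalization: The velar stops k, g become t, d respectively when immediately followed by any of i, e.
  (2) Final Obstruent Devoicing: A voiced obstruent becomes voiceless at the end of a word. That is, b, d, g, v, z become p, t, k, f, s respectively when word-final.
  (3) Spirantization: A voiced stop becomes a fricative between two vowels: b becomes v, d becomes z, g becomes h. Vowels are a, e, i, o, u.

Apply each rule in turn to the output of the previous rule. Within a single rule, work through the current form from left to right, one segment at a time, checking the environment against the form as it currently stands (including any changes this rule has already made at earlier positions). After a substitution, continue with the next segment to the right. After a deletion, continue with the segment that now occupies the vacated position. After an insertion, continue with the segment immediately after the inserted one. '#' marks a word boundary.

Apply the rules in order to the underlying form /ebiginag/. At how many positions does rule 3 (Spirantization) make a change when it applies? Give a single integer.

2

(1) Velar Palatalization: [ebiginag] → [ebidinag]
(2) Final Obstruent Devoicing: [ebidinag] → [ebidinak]
(3) Spirantization: [ebidinak] → [evizinak]
Rule 3 changed 2 position(s).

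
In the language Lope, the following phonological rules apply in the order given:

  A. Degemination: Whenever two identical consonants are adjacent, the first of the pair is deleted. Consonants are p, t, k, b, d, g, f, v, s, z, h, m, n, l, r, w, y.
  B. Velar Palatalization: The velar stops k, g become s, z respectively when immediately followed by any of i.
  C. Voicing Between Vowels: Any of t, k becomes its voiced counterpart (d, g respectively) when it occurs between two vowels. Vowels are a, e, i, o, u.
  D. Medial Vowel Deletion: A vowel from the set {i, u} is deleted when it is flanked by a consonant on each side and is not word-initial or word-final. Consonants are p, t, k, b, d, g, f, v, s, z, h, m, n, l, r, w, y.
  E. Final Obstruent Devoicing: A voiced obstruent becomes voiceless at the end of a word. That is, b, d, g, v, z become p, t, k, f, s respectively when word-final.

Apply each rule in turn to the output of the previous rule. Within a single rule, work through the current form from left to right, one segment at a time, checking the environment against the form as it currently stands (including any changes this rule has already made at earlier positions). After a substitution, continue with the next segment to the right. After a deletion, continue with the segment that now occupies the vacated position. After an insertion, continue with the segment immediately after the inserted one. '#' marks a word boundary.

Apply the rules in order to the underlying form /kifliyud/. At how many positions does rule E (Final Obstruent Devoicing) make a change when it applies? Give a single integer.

1

A Degemination: no change — [kifliyud]
B Velar Palatalization: [kifliyud] → [sifliyud]
C Voicing Between Vowels: no change — [sifliyud]
D Medial Vowel Deletion: [sifliyud] → [sflyd]
E Final Obstruent Devoicing: [sflyd] → [sflyt]
Rule E changed 1 position(s).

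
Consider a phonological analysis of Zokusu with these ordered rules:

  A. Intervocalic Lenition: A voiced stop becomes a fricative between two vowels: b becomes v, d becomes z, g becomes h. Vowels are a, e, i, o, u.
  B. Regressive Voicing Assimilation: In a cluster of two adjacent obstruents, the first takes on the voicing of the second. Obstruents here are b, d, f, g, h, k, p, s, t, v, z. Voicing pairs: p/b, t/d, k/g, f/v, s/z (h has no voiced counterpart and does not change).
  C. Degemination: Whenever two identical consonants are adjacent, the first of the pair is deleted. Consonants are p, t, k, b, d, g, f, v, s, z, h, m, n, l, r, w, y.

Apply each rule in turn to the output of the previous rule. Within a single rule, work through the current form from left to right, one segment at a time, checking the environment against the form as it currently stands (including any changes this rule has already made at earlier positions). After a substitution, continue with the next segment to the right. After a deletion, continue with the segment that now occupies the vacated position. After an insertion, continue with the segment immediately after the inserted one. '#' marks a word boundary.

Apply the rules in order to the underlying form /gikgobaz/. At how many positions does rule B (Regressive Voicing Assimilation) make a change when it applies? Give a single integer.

A Intervocalic Lenition: [gikgobaz] → [gikgovaz]
B Regressive Voicing Assimilation: [gikgovaz] → [giggovaz]
C Degemination: [giggovaz] → [gigovaz]
Rule B changed 1 position(s).

1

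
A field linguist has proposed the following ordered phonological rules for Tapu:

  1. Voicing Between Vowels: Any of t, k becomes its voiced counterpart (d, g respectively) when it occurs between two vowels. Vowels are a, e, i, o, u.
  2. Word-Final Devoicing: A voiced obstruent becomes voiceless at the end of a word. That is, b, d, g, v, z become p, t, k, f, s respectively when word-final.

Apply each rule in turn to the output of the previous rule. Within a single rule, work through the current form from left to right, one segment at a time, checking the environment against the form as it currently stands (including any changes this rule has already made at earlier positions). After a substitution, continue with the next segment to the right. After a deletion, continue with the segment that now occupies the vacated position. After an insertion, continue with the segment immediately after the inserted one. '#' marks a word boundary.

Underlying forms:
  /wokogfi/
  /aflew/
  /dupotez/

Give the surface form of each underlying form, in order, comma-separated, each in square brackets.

/wokogfi/:
  1 Voicing Between Vowels: [wokogfi] → [wogogfi]
  2 Word-Final Devoicing: no change — [wogogfi]
/aflew/:
  1 Voicing Between Vowels: no change — [aflew]
  2 Word-Final Devoicing: no change — [aflew]
/dupotez/:
  1 Voicing Between Vowels: [dupotez] → [dupodez]
  2 Word-Final Devoicing: [dupodez] → [dupodes]

[wogogfi], [aflew], [dupodes]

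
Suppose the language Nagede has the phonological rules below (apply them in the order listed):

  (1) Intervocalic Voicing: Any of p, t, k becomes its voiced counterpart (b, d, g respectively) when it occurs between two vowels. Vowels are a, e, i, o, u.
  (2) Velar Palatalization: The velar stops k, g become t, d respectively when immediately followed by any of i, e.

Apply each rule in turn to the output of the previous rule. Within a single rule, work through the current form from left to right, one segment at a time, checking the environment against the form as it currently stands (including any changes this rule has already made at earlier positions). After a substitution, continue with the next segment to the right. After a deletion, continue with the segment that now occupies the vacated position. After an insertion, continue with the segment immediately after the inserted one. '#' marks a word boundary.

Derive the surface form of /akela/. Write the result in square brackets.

[adela]

(1) Intervocalic Voicing: [akela] → [agela]
(2) Velar Palatalization: [agela] → [adela]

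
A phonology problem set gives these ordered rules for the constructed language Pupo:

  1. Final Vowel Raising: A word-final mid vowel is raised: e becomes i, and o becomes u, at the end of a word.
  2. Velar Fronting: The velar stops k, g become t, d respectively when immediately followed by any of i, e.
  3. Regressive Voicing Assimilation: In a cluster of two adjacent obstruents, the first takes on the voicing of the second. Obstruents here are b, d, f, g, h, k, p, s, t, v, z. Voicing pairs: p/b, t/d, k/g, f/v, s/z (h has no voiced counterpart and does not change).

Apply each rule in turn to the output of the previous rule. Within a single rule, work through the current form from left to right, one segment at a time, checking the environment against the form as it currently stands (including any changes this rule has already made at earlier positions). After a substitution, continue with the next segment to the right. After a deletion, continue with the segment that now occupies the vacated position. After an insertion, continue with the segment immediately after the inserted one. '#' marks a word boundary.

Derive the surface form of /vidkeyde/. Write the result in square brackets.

[vitteydi]

1 Final Vowel Raising: [vidkeyde] → [vidkeydi]
2 Velar Fronting: [vidkeydi] → [vidteydi]
3 Regressive Voicing Assimilation: [vidteydi] → [vitteydi]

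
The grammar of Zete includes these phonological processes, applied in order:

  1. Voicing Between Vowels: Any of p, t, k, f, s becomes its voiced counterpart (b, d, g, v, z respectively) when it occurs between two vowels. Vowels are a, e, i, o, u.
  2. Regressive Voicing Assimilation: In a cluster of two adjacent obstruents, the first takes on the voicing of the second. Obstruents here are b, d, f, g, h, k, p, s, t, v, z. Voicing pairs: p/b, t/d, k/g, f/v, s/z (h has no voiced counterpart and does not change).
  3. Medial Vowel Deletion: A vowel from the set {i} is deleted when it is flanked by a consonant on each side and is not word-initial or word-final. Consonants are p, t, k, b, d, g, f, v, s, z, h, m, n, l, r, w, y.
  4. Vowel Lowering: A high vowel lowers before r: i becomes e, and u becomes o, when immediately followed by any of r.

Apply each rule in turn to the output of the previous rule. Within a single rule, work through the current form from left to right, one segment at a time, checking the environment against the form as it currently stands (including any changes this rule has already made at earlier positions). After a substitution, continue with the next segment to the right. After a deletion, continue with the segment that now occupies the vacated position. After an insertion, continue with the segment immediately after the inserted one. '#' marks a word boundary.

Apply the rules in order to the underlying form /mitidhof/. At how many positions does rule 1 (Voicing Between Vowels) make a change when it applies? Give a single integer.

1 Voicing Between Vowels: [mitidhof] → [mididhof]
2 Regressive Voicing Assimilation: [mididhof] → [midithof]
3 Medial Vowel Deletion: [midithof] → [mdthof]
4 Vowel Lowering: no change — [mdthof]
Rule 1 changed 1 position(s).

1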